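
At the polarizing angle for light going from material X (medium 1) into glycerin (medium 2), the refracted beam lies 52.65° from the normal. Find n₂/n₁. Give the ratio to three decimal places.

θ_B + θ_t = 90°, so θ_B = 90° − 52.65° = 37.35°.
Then n₂/n₁ = tan θ_B = tan 37.35° = 0.763.

n₂/n₁ ≈ 0.763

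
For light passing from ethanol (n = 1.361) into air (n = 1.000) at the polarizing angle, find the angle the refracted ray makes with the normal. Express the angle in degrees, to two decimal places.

First find Brewster's angle: tan θ_B = 1.000/1.361 = 0.7348, giving θ_B = 36.31°.
Since θ_B + θ_t = 90° at Brewster incidence, θ_t = 90° − 36.31° = 53.69°.

θ_t ≈ 53.69°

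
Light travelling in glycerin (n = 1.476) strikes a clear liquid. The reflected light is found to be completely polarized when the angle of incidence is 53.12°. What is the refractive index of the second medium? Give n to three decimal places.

Brewster's law: tan θ_B = n₂/n₁ (light incident in glycerin, refracted into a clear liquid).
n₂ = n₁ tan θ_B = 1.476 × tan 53.12° = 1.967.

n ≈ 1.967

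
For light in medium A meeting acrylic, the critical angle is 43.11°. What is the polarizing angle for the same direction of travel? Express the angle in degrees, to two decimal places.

At the critical angle sin θ_c = n₂/n₁, giving n₂/n₁ = sin 43.11° = 0.6834.
Then tan θ_B = n₂/n₁ = 0.6834, so θ_B = arctan 0.6834 = 34.35°.

θ_B ≈ 34.35°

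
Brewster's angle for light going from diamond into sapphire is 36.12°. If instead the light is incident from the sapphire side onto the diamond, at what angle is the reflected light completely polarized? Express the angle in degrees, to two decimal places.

The two Brewster angles are complementary: θ_B' = 90° − θ_B = 90° − 36.12° = 53.88°.

θ_B' ≈ 53.88°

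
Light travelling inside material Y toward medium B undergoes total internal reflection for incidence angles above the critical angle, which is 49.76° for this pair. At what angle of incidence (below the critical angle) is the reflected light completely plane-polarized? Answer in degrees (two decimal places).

θ_B ≈ 37.36°

n₂/n₁ = sin θ_c = sin 49.76° = 0.7633.
tan θ_B equals the same ratio, so θ_B = arctan(0.7633) = 37.36°.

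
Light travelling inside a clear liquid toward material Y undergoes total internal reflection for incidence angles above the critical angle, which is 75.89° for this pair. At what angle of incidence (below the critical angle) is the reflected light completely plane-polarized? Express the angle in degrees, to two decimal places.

θ_B ≈ 44.12°

n₂/n₁ = sin θ_c = sin 75.89° = 0.9698.
tan θ_B equals the same ratio, so θ_B = arctan(0.9698) = 44.12°.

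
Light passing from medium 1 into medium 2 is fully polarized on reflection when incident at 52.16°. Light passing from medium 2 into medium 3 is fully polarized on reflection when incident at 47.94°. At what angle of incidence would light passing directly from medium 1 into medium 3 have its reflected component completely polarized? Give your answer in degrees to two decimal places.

θ_B ≈ 54.97°

n₂/n₁ = tan 52.16° = 1.2873 and n₃/n₂ = tan 47.94° = 1.1083.
Multiplying, n₃/n₁ = 1.2873 × 1.1083 = 1.4267, and θ_B(1→3) = arctan 1.4267 = 54.97°.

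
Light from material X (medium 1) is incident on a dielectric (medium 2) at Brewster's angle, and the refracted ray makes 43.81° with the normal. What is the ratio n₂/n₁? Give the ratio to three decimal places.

n₂/n₁ ≈ 1.042

At Brewster incidence θ_B = 90° − θ_t = 90° − 43.81° = 46.19°.
Then n₂/n₁ = tan θ_B = tan 46.19° = 1.042.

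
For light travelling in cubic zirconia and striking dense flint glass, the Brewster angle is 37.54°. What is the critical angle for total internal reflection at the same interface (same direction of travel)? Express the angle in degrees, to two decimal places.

From Brewster, n₂/n₁ = tan θ_B = tan 37.54° = 0.7684.
Then sin θ_c = n₂/n₁ = 0.7684, so θ_c = arcsin 0.7684 = 50.21°.

θ_c ≈ 50.21°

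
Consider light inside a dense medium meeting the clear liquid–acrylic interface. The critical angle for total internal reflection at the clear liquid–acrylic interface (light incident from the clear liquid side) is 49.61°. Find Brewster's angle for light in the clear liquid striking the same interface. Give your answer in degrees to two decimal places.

θ_B ≈ 37.29°

sin θ_c = n₂/n₁, so n₂/n₁ = sin 49.61° = 0.7617.
Brewster: tan θ_B = n₂/n₁ = 0.7617.
θ_B = arctan(0.7617) = 37.29°.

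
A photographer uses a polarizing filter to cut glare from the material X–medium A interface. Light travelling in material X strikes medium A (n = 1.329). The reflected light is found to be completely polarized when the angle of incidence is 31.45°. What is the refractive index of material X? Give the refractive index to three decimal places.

Full polarization of the reflected beam means tan θ_B = n₂/n₁, where n₁ is the incident medium (material X).
n₁ = n₂ / tan θ_B = 1.329 / tan 31.45° = 2.173.

n ≈ 2.173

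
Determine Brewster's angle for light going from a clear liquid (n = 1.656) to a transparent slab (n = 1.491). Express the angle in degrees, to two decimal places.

tan θ_B = n₂/n₁ = 1.491/1.656 = 0.9004.
θ_B = arctan(0.9004) = 42.00°.

θ_B ≈ 42.00°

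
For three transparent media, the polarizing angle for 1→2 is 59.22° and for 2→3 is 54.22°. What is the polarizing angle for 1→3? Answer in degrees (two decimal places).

tan θ_B(1→2) = n₂/n₁ = tan 59.22° = 1.6788.
tan θ_B(2→3) = n₃/n₂ = tan 54.22° = 1.3876.
So n₃/n₁ = (n₂/n₁)(n₃/n₂) = 1.6788 × 1.3876 = 2.3295.
θ_B(1→3) = arctan(2.3295) = 66.77°.

θ_B ≈ 66.77°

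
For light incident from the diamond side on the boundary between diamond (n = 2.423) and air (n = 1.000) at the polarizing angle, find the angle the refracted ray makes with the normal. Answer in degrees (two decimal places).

θ_t ≈ 67.57°

θ_B = arctan(n₂/n₁) = arctan(1.000/2.423) = 22.43°.
Since θ_B + θ_t = 90° at Brewster incidence, θ_t = 90° − 22.43° = 67.57°.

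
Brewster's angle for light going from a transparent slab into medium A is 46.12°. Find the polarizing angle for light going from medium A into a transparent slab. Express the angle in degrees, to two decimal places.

tan θ_B' = n₁/n₂ = 1/tan θ_B, so θ_B' = 90° − θ_B.
θ_B' = 90° − 46.12° = 43.88°.

θ_B' ≈ 43.88°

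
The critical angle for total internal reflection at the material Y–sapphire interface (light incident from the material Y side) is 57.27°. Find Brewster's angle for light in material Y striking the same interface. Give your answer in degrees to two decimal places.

n₂/n₁ = sin θ_c = sin 57.27° = 0.8412.
tan θ_B equals the same ratio, so θ_B = arctan(0.8412) = 40.07°.

θ_B ≈ 40.07°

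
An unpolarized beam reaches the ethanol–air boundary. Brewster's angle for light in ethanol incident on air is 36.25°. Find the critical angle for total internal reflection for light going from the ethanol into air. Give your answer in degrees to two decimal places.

tan θ_B = n₂/n₁ = tan 36.25° = 0.7332.
Total internal reflection: sin θ_c = n₂/n₁ = 0.7332.
θ_c = arcsin(0.7332) = 47.16°.

θ_c ≈ 47.16°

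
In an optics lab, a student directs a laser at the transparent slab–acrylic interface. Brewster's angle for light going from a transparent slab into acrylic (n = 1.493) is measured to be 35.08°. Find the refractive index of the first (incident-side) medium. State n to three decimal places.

Brewster's law: tan θ_B = n₂/n₁ (light incident in a transparent slab, refracted into acrylic).
n₁ = n₂ / tan θ_B = 1.493 / tan 35.08° = 2.126.

n ≈ 2.126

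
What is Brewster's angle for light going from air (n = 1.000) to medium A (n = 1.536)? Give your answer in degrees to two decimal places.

At Brewster's angle the reflected and refracted rays are perpendicular, which with Snell's law gives tan θ_B = n₂/n₁.
Brewster's condition: tan θ_B = n₂/n₁ = 1.536/1.000 = 1.5360. Taking the arctangent, θ_B = 56.93°.

θ_B ≈ 56.93°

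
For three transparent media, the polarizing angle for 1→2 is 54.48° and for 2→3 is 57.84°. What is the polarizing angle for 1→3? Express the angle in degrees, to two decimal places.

tan θ_B(1→2) = n₂/n₁ = tan 54.48° = 1.4009.
tan θ_B(2→3) = n₃/n₂ = tan 57.84° = 1.5904.
n₃/n₁ = 2.2281. Then tan θ_B(1→3) = n₃/n₁, so θ_B(1→3) = arctan(2.2281) = 65.83°.

θ_B ≈ 65.83°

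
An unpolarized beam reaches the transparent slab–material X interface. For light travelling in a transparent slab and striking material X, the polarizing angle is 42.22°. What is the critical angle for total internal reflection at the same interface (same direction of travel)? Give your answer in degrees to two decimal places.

From Brewster, n₂/n₁ = tan θ_B = tan 42.22° = 0.9074.
Then sin θ_c = n₂/n₁ = 0.9074, so θ_c = arcsin 0.9074 = 65.15°.

θ_c ≈ 65.15°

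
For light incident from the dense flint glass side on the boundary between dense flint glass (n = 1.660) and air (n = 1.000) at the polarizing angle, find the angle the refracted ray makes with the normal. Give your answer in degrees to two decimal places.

θ_t ≈ 58.93°

tan θ_B = n₂/n₁ = 1.000/1.660 = 0.6024, so θ_B = 31.07°.
Since θ_B + θ_t = 90° at Brewster incidence, θ_t = 90° − 31.07° = 58.93°.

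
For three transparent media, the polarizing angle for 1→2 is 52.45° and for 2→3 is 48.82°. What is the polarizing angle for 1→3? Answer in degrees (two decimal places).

tan θ_B(1→2) = n₂/n₁ = tan 52.45° = 1.3009.
tan θ_B(2→3) = n₃/n₂ = tan 48.82° = 1.1431.
n₃/n₁ = 1.4870. Then tan θ_B(1→3) = n₃/n₁, so θ_B(1→3) = arctan(1.4870) = 56.08°.

θ_B ≈ 56.08°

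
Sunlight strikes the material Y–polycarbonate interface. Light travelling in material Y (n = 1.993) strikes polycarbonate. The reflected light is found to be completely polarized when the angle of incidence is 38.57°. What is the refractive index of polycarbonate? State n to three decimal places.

Brewster's law: tan θ_B = n₂/n₁ (light incident in material Y, refracted into polycarbonate).
n₂ = n₁ tan θ_B = 1.993 × tan 38.57° = 1.589.

n ≈ 1.589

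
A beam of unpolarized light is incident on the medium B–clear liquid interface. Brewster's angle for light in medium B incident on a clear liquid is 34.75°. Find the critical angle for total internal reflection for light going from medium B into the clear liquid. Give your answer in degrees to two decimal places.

n₂/n₁ = tan 34.75° = 0.6937; the critical angle satisfies sin θ_c = n₂/n₁.
θ_c = arcsin(0.6937) = 43.93°.

θ_c ≈ 43.93°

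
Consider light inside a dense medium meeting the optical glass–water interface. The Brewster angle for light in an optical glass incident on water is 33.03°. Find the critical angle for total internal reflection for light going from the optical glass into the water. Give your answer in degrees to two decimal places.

θ_c ≈ 40.55°

n₂/n₁ = tan 33.03° = 0.6502; the critical angle satisfies sin θ_c = n₂/n₁.
θ_c = arcsin(0.6502) = 40.55°.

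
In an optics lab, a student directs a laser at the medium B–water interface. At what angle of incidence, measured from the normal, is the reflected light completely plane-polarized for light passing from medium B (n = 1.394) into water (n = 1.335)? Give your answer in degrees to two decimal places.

θ_B ≈ 43.76°

At Brewster's angle the reflected and refracted rays are perpendicular, which with Snell's law gives tan θ_B = n₂/n₁.
tan θ_B = n₂/n₁ = 1.335/1.394 = 0.9577.
So θ_B = arctan 0.9577 = 43.76°.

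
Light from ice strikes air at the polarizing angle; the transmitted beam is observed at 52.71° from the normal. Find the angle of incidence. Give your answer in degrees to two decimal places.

θ_B ≈ 37.29°

At Brewster's angle the reflected and refracted rays are perpendicular, so θ_B + θ_t = 90°.
So θ_B = 90° − θ_t = 90° − 52.71° = 37.29°.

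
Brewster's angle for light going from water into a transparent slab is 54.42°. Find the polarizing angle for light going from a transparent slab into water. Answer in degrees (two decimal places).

θ_B' ≈ 35.58°

The two Brewster angles are complementary: θ_B' = 90° − θ_B = 90° − 54.42° = 35.58°.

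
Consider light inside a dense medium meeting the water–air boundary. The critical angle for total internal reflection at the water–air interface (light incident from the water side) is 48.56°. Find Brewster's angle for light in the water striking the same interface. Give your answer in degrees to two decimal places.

θ_B ≈ 36.86°

sin θ_c = n₂/n₁, so n₂/n₁ = sin 48.56° = 0.7496.
Brewster: tan θ_B = n₂/n₁ = 0.7496.
θ_B = arctan(0.7496) = 36.86°.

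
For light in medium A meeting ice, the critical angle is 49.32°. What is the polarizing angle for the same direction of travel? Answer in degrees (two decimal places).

n₂/n₁ = sin θ_c = sin 49.32° = 0.7584.
tan θ_B equals the same ratio, so θ_B = arctan(0.7584) = 37.18°.

θ_B ≈ 37.18°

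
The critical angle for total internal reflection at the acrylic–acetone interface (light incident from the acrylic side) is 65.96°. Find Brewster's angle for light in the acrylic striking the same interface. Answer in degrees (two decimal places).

sin θ_c = n₂/n₁, so n₂/n₁ = sin 65.96° = 0.9133.
Brewster: tan θ_B = n₂/n₁ = 0.9133.
θ_B = arctan(0.9133) = 42.40°.

θ_B ≈ 42.40°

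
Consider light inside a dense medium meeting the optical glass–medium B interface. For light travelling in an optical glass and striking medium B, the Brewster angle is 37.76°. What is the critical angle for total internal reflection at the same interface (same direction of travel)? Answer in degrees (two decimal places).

θ_c ≈ 50.77°

n₂/n₁ = tan 37.76° = 0.7746; the critical angle satisfies sin θ_c = n₂/n₁.
θ_c = arcsin(0.7746) = 50.77°.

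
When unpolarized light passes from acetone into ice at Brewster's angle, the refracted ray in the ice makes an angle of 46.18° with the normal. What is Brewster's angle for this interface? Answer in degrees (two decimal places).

At Brewster's angle the reflected and refracted rays are perpendicular, so θ_B + θ_t = 90°.
θ_B = 90° − 46.18° = 43.82°.

θ_B ≈ 43.82°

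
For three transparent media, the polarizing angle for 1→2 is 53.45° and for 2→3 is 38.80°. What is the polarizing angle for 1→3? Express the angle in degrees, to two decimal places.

θ_B ≈ 47.32°

n₂/n₁ = tan 53.45° = 1.3490 and n₃/n₂ = tan 38.80° = 0.8040.
n₃/n₁ = 1.0846. Then tan θ_B(1→3) = n₃/n₁, so θ_B(1→3) = arctan(1.0846) = 47.32°.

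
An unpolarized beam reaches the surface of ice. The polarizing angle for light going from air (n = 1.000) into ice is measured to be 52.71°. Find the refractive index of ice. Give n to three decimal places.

n ≈ 1.313

Full polarization of the reflected beam means tan θ_B = n₂/n₁, where n₁ is the incident medium (air).
n₂ = n₁ tan θ_B = 1.000 × tan 52.71° = 1.313.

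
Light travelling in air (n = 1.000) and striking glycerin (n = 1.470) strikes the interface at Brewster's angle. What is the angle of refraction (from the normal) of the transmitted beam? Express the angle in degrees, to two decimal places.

tan θ_B = n₂/n₁ = 1.470/1.000 = 1.4700, so θ_B = 55.77°.
The refracted ray is perpendicular to the reflected ray, so θ_t = 90° − θ_B = 34.23°.

θ_t ≈ 34.23°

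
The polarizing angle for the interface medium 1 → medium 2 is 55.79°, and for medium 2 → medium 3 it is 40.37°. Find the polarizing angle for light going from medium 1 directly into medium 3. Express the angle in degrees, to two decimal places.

n₂/n₁ = tan 55.79° = 1.4709 and n₃/n₂ = tan 40.37° = 0.8502.
n₃/n₁ = 1.2505. Then tan θ_B(1→3) = n₃/n₁, so θ_B(1→3) = arctan(1.2505) = 51.35°.

θ_B ≈ 51.35°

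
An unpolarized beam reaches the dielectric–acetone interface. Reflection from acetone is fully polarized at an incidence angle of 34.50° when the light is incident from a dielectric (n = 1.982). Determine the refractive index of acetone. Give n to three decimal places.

n ≈ 1.362

At Brewster's angle, tan θ_B = n₂/n₁ with n₁ on the incident side (a dielectric) and n₂ on the transmitted side (acetone).
n₂ = n₁ tan θ_B = 1.982 × tan 34.50° = 1.362.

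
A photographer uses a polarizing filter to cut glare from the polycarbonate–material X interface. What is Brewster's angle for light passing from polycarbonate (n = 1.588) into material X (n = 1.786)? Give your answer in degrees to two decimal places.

θ_B ≈ 48.36°

tan θ_B = n₂/n₁ = 1.786/1.588 = 1.1247. Taking the arctangent, θ_B = 48.36°.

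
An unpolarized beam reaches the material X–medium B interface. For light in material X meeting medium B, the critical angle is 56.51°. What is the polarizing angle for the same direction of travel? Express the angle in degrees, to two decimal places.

θ_B ≈ 39.83°

At the critical angle sin θ_c = n₂/n₁, giving n₂/n₁ = sin 56.51° = 0.8340.
Then tan θ_B = n₂/n₁ = 0.8340, so θ_B = arctan 0.8340 = 39.83°.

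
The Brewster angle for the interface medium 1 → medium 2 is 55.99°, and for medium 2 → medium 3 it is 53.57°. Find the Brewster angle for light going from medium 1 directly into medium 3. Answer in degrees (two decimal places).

tan θ_B(1→2) = n₂/n₁ = tan 55.99° = 1.4820.
tan θ_B(2→3) = n₃/n₂ = tan 53.57° = 1.3549.
So n₃/n₁ = (n₂/n₁)(n₃/n₂) = 1.4820 × 1.3549 = 2.0079.
θ_B(1→3) = arctan(2.0079) = 63.53°.

θ_B ≈ 63.53°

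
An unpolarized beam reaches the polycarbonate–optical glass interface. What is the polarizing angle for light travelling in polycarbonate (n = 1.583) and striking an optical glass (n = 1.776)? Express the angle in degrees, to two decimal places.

θ_B ≈ 48.29°

Brewster's condition: tan θ_B = n₂/n₁ = 1.776/1.583 = 1.1219. Taking the arctangent, θ_B = 48.29°.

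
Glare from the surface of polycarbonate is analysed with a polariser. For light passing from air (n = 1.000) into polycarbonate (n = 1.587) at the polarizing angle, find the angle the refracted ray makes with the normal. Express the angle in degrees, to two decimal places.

tan θ_B = n₂/n₁ = 1.587/1.000 = 1.5870, so θ_B = 57.78°.
Since θ_B + θ_t = 90° at Brewster incidence, θ_t = 90° − 57.78° = 32.22°.

θ_t ≈ 32.22°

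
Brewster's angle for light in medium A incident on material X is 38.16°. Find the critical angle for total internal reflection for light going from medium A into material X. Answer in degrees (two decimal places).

n₂/n₁ = tan 38.16° = 0.7858; the critical angle satisfies sin θ_c = n₂/n₁.
θ_c = arcsin(0.7858) = 51.79°.

θ_c ≈ 51.79°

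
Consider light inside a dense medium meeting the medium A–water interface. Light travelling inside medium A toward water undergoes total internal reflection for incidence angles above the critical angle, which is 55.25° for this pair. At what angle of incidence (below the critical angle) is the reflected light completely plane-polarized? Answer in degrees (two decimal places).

n₂/n₁ = sin θ_c = sin 55.25° = 0.8216.
tan θ_B equals the same ratio, so θ_B = arctan(0.8216) = 39.41°.

θ_B ≈ 39.41°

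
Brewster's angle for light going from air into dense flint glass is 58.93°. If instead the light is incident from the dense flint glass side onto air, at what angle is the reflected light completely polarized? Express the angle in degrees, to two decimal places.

θ_B' ≈ 31.07°

The two Brewster angles are complementary: θ_B' = 90° − θ_B = 90° − 58.93° = 31.07°.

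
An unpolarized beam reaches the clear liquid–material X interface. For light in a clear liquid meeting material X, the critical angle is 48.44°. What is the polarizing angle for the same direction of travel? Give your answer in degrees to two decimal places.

θ_B ≈ 36.81°

At the critical angle sin θ_c = n₂/n₁, giving n₂/n₁ = sin 48.44° = 0.7483.
Then tan θ_B = n₂/n₁ = 0.7483, so θ_B = arctan 0.7483 = 36.81°.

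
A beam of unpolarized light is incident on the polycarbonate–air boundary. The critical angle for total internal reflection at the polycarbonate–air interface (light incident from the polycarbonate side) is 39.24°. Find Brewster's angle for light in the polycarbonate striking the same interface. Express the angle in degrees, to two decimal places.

n₂/n₁ = sin θ_c = sin 39.24° = 0.6326.
tan θ_B equals the same ratio, so θ_B = arctan(0.6326) = 32.32°.

θ_B ≈ 32.32°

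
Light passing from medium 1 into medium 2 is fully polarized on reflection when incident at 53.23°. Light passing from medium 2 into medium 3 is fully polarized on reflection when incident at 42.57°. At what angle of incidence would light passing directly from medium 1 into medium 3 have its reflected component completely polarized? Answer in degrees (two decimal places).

n₂/n₁ = tan 53.23° = 1.3382 and n₃/n₂ = tan 42.57° = 0.9186.
Multiplying, n₃/n₁ = 1.3382 × 0.9186 = 1.2292, and θ_B(1→3) = arctan 1.2292 = 50.87°.

θ_B ≈ 50.87°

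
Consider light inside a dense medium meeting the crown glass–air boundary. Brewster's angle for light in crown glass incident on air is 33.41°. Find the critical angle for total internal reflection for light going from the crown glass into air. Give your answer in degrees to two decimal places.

n₂/n₁ = tan 33.41° = 0.6596; the critical angle satisfies sin θ_c = n₂/n₁.
θ_c = arcsin(0.6596) = 41.27°.

θ_c ≈ 41.27°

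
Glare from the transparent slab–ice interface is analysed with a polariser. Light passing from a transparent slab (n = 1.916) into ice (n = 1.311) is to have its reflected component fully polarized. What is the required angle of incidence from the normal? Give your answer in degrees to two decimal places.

θ_B ≈ 34.38°

tan θ_B = n₂/n₁ = 1.311/1.916 = 0.6842. Taking the arctangent, θ_B = 34.38°.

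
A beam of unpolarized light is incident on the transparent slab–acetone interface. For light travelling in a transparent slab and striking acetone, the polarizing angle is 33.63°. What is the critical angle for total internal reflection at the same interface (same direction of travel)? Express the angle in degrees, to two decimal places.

θ_c ≈ 41.69°

From Brewster, n₂/n₁ = tan θ_B = tan 33.63° = 0.6652.
Then sin θ_c = n₂/n₁ = 0.6652, so θ_c = arcsin 0.6652 = 41.69°.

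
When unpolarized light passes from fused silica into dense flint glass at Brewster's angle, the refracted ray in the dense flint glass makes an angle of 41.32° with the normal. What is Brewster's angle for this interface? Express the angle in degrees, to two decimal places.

At Brewster's angle the reflected and refracted rays are perpendicular, so θ_B + θ_t = 90°.
θ_B = 90° − 41.32° = 48.68°.

θ_B ≈ 48.68°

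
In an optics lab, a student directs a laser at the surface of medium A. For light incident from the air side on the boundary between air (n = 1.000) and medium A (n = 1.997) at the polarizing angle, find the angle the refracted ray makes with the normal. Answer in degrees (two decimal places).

First find Brewster's angle: tan θ_B = 1.997/1.000 = 1.9970, giving θ_B = 63.40°.
The refracted ray is perpendicular to the reflected ray, so θ_t = 90° − θ_B = 26.60°.

θ_t ≈ 26.60°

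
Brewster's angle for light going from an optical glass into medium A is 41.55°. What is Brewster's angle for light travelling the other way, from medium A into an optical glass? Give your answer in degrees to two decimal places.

θ_B' ≈ 48.45°

The two Brewster angles are complementary: θ_B' = 90° − θ_B = 90° − 41.55° = 48.45°.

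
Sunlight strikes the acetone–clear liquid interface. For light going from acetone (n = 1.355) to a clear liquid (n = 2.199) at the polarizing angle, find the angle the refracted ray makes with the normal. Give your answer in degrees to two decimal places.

tan θ_B = n₂/n₁ = 2.199/1.355 = 1.6229, so θ_B = 58.36°.
Since θ_B + θ_t = 90° at Brewster incidence, θ_t = 90° − 58.36° = 31.64°.

θ_t ≈ 31.64°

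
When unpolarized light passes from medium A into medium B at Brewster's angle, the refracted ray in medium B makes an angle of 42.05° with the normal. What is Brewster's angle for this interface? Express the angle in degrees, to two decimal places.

θ_B ≈ 47.95°

At Brewster's angle the reflected and refracted rays are perpendicular, so θ_B + θ_t = 90°.
So θ_B = 90° − θ_t = 90° − 42.05° = 47.95°.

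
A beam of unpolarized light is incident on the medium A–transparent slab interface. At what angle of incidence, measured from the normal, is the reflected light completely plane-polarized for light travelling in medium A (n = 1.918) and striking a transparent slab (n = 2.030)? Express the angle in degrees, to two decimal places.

tan θ_B = n₂/n₁ = 2.030/1.918 = 1.0584.
θ_B = arctan(1.0584) = 46.62°.

θ_B ≈ 46.62°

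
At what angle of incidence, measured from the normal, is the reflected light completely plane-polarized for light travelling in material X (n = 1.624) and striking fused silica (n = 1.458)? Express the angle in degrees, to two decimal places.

tan θ_B = n₂/n₁ = 1.458/1.624 = 0.8978. Taking the arctangent, θ_B = 41.92°.

θ_B ≈ 41.92°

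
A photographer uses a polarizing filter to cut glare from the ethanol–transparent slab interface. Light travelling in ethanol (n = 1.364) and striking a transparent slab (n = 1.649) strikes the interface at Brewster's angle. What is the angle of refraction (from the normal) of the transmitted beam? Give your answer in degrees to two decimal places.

θ_B = arctan(n₂/n₁) = arctan(1.649/1.364) = 50.40°.
Since θ_B + θ_t = 90° at Brewster incidence, θ_t = 90° − 50.40° = 39.60°.

θ_t ≈ 39.60°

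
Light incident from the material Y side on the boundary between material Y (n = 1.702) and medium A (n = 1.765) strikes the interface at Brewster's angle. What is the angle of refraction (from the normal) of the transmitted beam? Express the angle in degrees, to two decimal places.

First find Brewster's angle: tan θ_B = 1.765/1.702 = 1.0370, giving θ_B = 46.04°.
Since θ_B + θ_t = 90° at Brewster incidence, θ_t = 90° − 46.04° = 43.96°.

θ_t ≈ 43.96°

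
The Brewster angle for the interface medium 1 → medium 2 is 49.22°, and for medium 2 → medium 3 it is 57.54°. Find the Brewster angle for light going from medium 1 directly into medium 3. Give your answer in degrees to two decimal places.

θ_B ≈ 61.25°

Each Brewster angle gives a ratio: n₂/n₁ = tan 49.22° = 1.1593, n₃/n₂ = tan 57.54° = 1.5721.
n₃/n₁ = 1.8226. Then tan θ_B(1→3) = n₃/n₁, so θ_B(1→3) = arctan(1.8226) = 61.25°.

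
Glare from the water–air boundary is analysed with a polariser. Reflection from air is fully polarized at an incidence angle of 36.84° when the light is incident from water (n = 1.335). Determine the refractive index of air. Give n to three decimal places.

At the polarizing angle, tan θ_B = n₂/n₁ with n₁ on the incident side (water) and n₂ on the transmitted side (air).
n₂ = n₁ tan θ_B = 1.335 × tan 36.84° = 1.000.

n ≈ 1.000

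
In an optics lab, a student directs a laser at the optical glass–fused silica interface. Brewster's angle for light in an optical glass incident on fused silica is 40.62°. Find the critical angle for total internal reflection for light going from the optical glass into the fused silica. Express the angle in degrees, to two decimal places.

θ_c ≈ 59.06°

n₂/n₁ = tan 40.62° = 0.8577; the critical angle satisfies sin θ_c = n₂/n₁.
θ_c = arcsin(0.8577) = 59.06°.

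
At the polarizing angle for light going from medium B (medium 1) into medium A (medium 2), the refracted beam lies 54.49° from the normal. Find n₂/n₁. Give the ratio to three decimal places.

n₂/n₁ ≈ 0.714

At Brewster incidence θ_B = 90° − θ_t = 90° − 54.49° = 35.51°.
Then n₂/n₁ = tan θ_B = tan 35.51° = 0.714.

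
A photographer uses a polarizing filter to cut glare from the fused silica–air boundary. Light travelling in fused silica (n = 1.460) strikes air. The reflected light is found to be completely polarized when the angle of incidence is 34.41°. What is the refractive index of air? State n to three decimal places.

n ≈ 1.000

Brewster's law: tan θ_B = n₂/n₁ (light incident in fused silica, refracted into air).
n₂ = n₁ tan θ_B = 1.460 × tan 34.41° = 1.000.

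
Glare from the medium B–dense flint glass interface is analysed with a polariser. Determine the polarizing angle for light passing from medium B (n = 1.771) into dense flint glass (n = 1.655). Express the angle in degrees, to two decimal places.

θ_B ≈ 43.06°

tan θ_B = n₂/n₁ = 1.655/1.771 = 0.9345.
θ_B = arctan(0.9345) = 43.06°.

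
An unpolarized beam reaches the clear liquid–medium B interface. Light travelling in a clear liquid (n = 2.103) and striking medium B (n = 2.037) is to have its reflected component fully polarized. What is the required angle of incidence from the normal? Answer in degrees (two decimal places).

Brewster's condition: tan θ_B = n₂/n₁ = 2.037/2.103 = 0.9686. Taking the arctangent, θ_B = 44.09°.

θ_B ≈ 44.09°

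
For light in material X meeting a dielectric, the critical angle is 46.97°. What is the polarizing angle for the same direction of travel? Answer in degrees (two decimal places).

θ_B ≈ 36.17°

At the critical angle sin θ_c = n₂/n₁, giving n₂/n₁ = sin 46.97° = 0.7310.
Then tan θ_B = n₂/n₁ = 0.7310, so θ_B = arctan 0.7310 = 36.17°.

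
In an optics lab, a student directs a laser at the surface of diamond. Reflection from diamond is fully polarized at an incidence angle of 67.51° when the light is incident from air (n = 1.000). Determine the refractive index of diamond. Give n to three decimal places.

At Brewster's angle, tan θ_B = n₂/n₁ with n₁ on the incident side (air) and n₂ on the transmitted side (diamond).
n₂ = n₁ tan θ_B = 1.000 × tan 67.51° = 2.415.

n ≈ 2.415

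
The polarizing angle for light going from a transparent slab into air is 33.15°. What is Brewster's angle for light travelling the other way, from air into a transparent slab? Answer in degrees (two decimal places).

θ_B' ≈ 56.85°

The two Brewster angles are complementary: θ_B' = 90° − θ_B = 90° − 33.15° = 56.85°.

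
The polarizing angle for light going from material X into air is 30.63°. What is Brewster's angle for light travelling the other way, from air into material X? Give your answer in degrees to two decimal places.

θ_B' ≈ 59.37°

tan θ_B' = n₁/n₂ = 1/tan θ_B, so θ_B' = 90° − θ_B.
θ_B' = 90° − 30.63° = 59.37°.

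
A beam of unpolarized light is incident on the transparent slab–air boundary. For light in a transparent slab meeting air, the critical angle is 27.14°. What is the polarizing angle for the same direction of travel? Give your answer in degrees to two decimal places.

n₂/n₁ = sin θ_c = sin 27.14° = 0.4562.
tan θ_B equals the same ratio, so θ_B = arctan(0.4562) = 24.52°.

θ_B ≈ 24.52°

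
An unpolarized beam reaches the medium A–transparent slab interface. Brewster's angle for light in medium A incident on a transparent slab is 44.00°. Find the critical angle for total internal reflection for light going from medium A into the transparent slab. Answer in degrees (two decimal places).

θ_c ≈ 74.95°

n₂/n₁ = tan 44.00° = 0.9657; the critical angle satisfies sin θ_c = n₂/n₁.
θ_c = arcsin(0.9657) = 74.95°.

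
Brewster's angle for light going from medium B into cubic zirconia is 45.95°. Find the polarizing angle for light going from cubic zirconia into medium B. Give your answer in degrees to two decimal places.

tan θ_B' = n₁/n₂ = 1/tan θ_B, so θ_B' = 90° − θ_B.
θ_B' = 90° − 45.95° = 44.05°.

θ_B' ≈ 44.05°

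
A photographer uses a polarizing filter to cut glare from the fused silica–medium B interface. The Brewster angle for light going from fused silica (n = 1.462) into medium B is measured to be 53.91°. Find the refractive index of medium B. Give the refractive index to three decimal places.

n ≈ 2.006

Full polarization of the reflected beam means tan θ_B = n₂/n₁, where n₁ is the incident medium (fused silica).
n₂ = n₁ tan θ_B = 1.462 × tan 53.91° = 2.006.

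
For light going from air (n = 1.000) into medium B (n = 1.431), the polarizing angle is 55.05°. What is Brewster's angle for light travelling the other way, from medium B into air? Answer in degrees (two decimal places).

θ_B' ≈ 34.95°

The two Brewster angles are complementary: θ_B' = 90° − θ_B = 90° − 55.05° = 34.95°.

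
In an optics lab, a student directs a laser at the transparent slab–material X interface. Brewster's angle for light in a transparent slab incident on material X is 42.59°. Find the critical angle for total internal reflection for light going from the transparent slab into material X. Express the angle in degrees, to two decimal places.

θ_c ≈ 66.81°

tan θ_B = n₂/n₁ = tan 42.59° = 0.9192.
Total internal reflection: sin θ_c = n₂/n₁ = 0.9192.
θ_c = arcsin(0.9192) = 66.81°.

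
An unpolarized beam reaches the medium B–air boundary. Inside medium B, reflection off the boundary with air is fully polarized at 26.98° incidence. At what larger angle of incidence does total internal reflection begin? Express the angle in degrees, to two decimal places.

θ_c ≈ 30.60°

n₂/n₁ = tan 26.98° = 0.5091; the critical angle satisfies sin θ_c = n₂/n₁.
θ_c = arcsin(0.5091) = 30.60°.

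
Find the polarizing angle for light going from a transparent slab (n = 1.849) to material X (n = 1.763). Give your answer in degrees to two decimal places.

The reflected p-component vanishes when tan θ_B = n₂/n₁.
tan θ_B = n₂/n₁ = 1.763/1.849 = 0.9535. Taking the arctangent, θ_B = 43.64°.

θ_B ≈ 43.64°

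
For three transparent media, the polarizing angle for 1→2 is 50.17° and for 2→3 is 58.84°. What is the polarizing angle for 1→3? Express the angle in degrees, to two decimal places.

n₂/n₁ = tan 50.17° = 1.1990 and n₃/n₂ = tan 58.84° = 1.6538.
So n₃/n₁ = (n₂/n₁)(n₃/n₂) = 1.1990 × 1.6538 = 1.9828.
θ_B(1→3) = arctan(1.9828) = 63.24°.

θ_B ≈ 63.24°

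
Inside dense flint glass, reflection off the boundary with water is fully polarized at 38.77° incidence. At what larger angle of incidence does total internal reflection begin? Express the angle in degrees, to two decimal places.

From Brewster, n₂/n₁ = tan θ_B = tan 38.77° = 0.8032.
Then sin θ_c = n₂/n₁ = 0.8032, so θ_c = arcsin 0.8032 = 53.43°.

θ_c ≈ 53.43°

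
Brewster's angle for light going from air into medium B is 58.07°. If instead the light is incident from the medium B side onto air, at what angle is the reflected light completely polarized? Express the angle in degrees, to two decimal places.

Reversing the direction swaps n₁ and n₂, so tan θ_B' = 1/tan θ_B and θ_B' = 90° − θ_B.
Hence θ_B' = 90° − 58.07° = 31.93°.

θ_B' ≈ 31.93°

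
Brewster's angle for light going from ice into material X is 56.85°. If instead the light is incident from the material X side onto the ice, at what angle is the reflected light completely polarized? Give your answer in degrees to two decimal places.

tan θ_B' = n₁/n₂ = 1/tan θ_B, so θ_B' = 90° − θ_B.
θ_B' = 90° − 56.85° = 33.15°.

θ_B' ≈ 33.15°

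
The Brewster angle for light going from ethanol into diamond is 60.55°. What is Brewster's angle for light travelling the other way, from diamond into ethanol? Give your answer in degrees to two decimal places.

θ_B' ≈ 29.45°

Reversing the direction swaps n₁ and n₂, so tan θ_B' = 1/tan θ_B and θ_B' = 90° − θ_B.
Hence θ_B' = 90° − 60.55° = 29.45°.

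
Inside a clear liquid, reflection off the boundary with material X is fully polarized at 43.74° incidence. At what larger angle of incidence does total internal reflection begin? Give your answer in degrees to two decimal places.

tan θ_B = n₂/n₁ = tan 43.74° = 0.9570.
Total internal reflection: sin θ_c = n₂/n₁ = 0.9570.
θ_c = arcsin(0.9570) = 73.13°.

θ_c ≈ 73.13°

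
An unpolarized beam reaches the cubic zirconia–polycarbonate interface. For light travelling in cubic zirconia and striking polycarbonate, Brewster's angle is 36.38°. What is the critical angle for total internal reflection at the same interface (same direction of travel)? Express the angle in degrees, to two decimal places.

θ_c ≈ 47.45°

tan θ_B = n₂/n₁ = tan 36.38° = 0.7367.
Total internal reflection: sin θ_c = n₂/n₁ = 0.7367.
θ_c = arcsin(0.7367) = 47.45°.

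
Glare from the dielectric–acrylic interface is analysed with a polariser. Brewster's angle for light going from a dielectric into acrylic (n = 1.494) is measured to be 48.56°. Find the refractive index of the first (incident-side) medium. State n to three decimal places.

n ≈ 1.319

Brewster's law: tan θ_B = n₂/n₁ (light incident in a dielectric, refracted into acrylic).
n₁ = n₂ / tan θ_B = 1.494 / tan 48.56° = 1.319.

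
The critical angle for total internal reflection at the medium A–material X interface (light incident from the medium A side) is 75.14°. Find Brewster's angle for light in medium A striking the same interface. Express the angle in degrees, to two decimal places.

θ_B ≈ 44.03°

At the critical angle sin θ_c = n₂/n₁, giving n₂/n₁ = sin 75.14° = 0.9666.
Then tan θ_B = n₂/n₁ = 0.9666, so θ_B = arctan 0.9666 = 44.03°.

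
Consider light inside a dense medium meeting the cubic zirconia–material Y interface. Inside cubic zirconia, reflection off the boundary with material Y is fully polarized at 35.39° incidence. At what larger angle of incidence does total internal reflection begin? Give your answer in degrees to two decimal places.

From Brewster, n₂/n₁ = tan θ_B = tan 35.39° = 0.7104.
Then sin θ_c = n₂/n₁ = 0.7104, so θ_c = arcsin 0.7104 = 45.27°.

θ_c ≈ 45.27°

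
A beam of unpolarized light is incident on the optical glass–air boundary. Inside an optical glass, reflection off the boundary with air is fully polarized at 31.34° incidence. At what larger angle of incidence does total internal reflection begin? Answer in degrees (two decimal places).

θ_c ≈ 37.51°

From Brewster, n₂/n₁ = tan θ_B = tan 31.34° = 0.6090.
Then sin θ_c = n₂/n₁ = 0.6090, so θ_c = arcsin 0.6090 = 37.51°.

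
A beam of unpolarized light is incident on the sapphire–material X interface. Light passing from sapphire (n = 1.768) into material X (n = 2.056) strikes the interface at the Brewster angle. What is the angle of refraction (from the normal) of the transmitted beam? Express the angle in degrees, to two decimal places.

θ_t ≈ 40.69°

tan θ_B = n₂/n₁ = 2.056/1.768 = 1.1629, so θ_B = 49.31°.
The refracted ray is perpendicular to the reflected ray, so θ_t = 90° − θ_B = 40.69°.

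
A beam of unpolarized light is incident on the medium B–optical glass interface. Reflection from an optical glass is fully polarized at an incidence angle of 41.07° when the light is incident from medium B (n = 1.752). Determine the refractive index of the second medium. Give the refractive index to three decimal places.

n ≈ 1.527

At the Brewster angle, tan θ_B = n₂/n₁ with n₁ on the incident side (medium B) and n₂ on the transmitted side (an optical glass).
n₂ = n₁ tan θ_B = 1.752 × tan 41.07° = 1.527.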